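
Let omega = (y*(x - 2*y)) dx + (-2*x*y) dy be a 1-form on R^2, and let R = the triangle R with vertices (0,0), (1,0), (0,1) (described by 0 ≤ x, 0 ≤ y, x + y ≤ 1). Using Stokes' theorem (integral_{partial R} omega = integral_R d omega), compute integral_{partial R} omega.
integral_(partial R) omega = 1/6

Stokes: integral_partial_R omega = integral_R d omega with d omega = (∂Q/∂x - ∂P/∂y) dx ∧ dy.
  ∂Q/∂x = -2*y
  ∂P/∂y = x - 4*y
  integrand = ∂Q/∂x - ∂P/∂y = -x + 2*y.
Integrating over R: integral_0^1 integral_0^{1-x} (-x + 2*y) dy dx = 1/6.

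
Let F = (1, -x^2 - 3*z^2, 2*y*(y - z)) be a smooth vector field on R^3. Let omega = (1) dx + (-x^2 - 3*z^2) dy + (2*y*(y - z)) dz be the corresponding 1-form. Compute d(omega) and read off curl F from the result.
d(omega) = (4*y + 4*z) dy ∧ dz + (0) dz ∧ dx + (-2*x) dx ∧ dy; curl F = (4*y + 4*z, 0, -2*x)

d omega = sum_{i<j} (∂f_j/∂x_i - ∂f_i/∂x_j) dx_i ∧ dx_j. Under the identification (dy ∧ dz, dz ∧ dx, dx ∧ dy) ↔ (e_x, e_y, e_z), the coefficients are exactly the components of curl F. Compute:
  ∂R/∂y - ∂Q/∂z = (4*y - 2*z) - (-6*z) = 4*y + 4*z
  ∂P/∂z - ∂R/∂x = (0) - (0) = 0
  ∂Q/∂x - ∂P/∂y = (-2*x) - (0) = -2*x.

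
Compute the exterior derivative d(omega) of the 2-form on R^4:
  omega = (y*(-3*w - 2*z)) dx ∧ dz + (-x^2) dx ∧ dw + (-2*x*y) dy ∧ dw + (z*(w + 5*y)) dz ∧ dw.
d(omega) = (3*w + 2*z) dx ∧ dy ∧ dz + (-3*y) dx ∧ dz ∧ dw + (-2*y) dx ∧ dy ∧ dw + (5*z) dy ∧ dz ∧ dw

For a 2-form omega = sum_{i<j} g_{ij} dx_i ∧ dx_j, the exterior derivative is
  d(omega) = sum_{i<j} d(g_{ij}) ∧ dx_i ∧ dx_j = sum_{i<j, k} (∂g_{ij}/∂x_k) dx_k ∧ dx_i ∧ dx_j.
Expand each term, using dx_k ∧ dx_i ∧ dx_j = sgn(permutation) dx_{(a)} ∧ dx_{(b)} ∧ dx_{(c)} with (a < b < c) sorted:
  d(y*(-3*w - 2*z)) includes (∂/∂y)(y*(-3*w - 2*z)) dy = (-3*w - 2*z) dy, which multiplied by dx ∧ dz gives (3*w + 2*z) dx ∧ dy ∧ dz
  d(y*(-3*w - 2*z)) includes (∂/∂w)(y*(-3*w - 2*z)) dw = (-3*y) dw, which multiplied by dx ∧ dz gives (-3*y) dx ∧ dz ∧ dw
  d(-2*x*y) includes (∂/∂x)(-2*x*y) dx = (-2*y) dx, which multiplied by dy ∧ dw gives (-2*y) dx ∧ dy ∧ dw
  d(z*(w + 5*y)) includes (∂/∂y)(z*(w + 5*y)) dy = (5*z) dy, which multiplied by dz ∧ dw gives (5*z) dy ∧ dz ∧ dw
Collecting like 3-forms: d(omega) = (3*w + 2*z) dx ∧ dy ∧ dz + (-3*y) dx ∧ dz ∧ dw + (-2*y) dx ∧ dy ∧ dw + (5*z) dy ∧ dz ∧ dw.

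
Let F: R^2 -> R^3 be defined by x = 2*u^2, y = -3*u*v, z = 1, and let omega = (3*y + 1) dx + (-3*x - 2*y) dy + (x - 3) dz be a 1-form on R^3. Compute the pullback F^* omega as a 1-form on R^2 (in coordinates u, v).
F^* omega = (2*u*(-9*u*v - 9*v^2 + 2)) du + (18*u^2*(u - v)) dv

Using F^*(f dg) = (f ∘ F) d(g ∘ F), substitute each coordinate x_i by F_i(u, v) in f_i, and replace dx_i by d F_i = (∂F_i/∂u) du + (∂F_i/∂v) dv.
  For the x component: f_1(F) = -9*u*v + 1; d F_1 = (4*u) du + (0) dv
  For the y component: f_2(F) = 6*u*(-u + v); d F_2 = (-3*v) du + (-3*u) dv
  For the z component: f_3(F) = 2*u^2 - 3; d F_3 = (0) du + (0) dv
Combining and collecting du, dv coefficients:
  coeff of du: 2*u*(-9*u*v - 9*v^2 + 2)
  coeff of dv: 18*u^2*(u - v)
F^* omega = (2*u*(-9*u*v - 9*v^2 + 2)) du + (18*u^2*(u - v)) dv.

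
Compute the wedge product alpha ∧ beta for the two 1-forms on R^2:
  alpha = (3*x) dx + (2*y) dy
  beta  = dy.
alpha ∧ beta = (3*x) dx ∧ dy

Distribute the wedge, using dx_i ∧ dx_j = -dx_j ∧ dx_i and dx_i ∧ dx_i = 0. For each pair (i, j) with i < j, the coefficient of dx_i ∧ dx_j in alpha ∧ beta is (alpha_i * beta_j - alpha_j * beta_i). Collecting: alpha ∧ beta = (3*x) dx ∧ dy.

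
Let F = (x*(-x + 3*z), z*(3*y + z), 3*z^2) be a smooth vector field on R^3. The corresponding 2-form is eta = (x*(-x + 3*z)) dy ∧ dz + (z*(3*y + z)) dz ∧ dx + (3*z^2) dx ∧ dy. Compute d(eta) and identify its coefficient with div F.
d(eta) = (-2*x + 12*z) dx ∧ dy ∧ dz; div F = -2*x + 12*z

For a 2-form in R^3 of the form above, applying d gives a 3-form with coefficient ∂P/∂x + ∂Q/∂y + ∂R/∂z:
  ∂P/∂x = -2*x + 3*z
  ∂Q/∂y = 3*z
  ∂R/∂z = 6*z
Sum = -2*x + 12*z, which is exactly div F.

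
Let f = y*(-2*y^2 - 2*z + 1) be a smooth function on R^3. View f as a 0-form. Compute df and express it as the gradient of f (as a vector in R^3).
df = (0) dx + (-6*y^2 - 2*z + 1) dy + (-2*y) dz; grad f = (0, -6*y^2 - 2*z + 1, -2*y)

For a 0-form f, d f = (∂f/∂x) dx + (∂f/∂y) dy + (∂f/∂z) dz. The components of the vector representation are exactly the entries of grad f in Cartesian coordinates:
  ∂f/∂x = 0
  ∂f/∂y = -6*y^2 - 2*z + 1
  ∂f/∂z = -2*y.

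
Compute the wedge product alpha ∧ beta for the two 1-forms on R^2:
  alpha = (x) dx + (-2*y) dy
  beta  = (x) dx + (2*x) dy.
alpha ∧ beta = (2*x*(x + y)) dx ∧ dy

Distribute the wedge, using dx_i ∧ dx_j = -dx_j ∧ dx_i and dx_i ∧ dx_i = 0. For each pair (i, j) with i < j, the coefficient of dx_i ∧ dx_j in alpha ∧ beta is (alpha_i * beta_j - alpha_j * beta_i). Collecting: alpha ∧ beta = (2*x*(x + y)) dx ∧ dy.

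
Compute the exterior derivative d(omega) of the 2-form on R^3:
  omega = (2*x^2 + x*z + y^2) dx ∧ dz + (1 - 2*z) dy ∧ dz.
d(omega) = (-2*y) dx ∧ dy ∧ dz

For a 2-form omega = sum_{i<j} g_{ij} dx_i ∧ dx_j, the exterior derivative is
  d(omega) = sum_{i<j} d(g_{ij}) ∧ dx_i ∧ dx_j = sum_{i<j, k} (∂g_{ij}/∂x_k) dx_k ∧ dx_i ∧ dx_j.
Expand each term, using dx_k ∧ dx_i ∧ dx_j = sgn(permutation) dx_{(a)} ∧ dx_{(b)} ∧ dx_{(c)} with (a < b < c) sorted:
  d(2*x^2 + x*z + y^2) includes (∂/∂y)(2*x^2 + x*z + y^2) dy = (2*y) dy, which multiplied by dx ∧ dz gives (-2*y) dx ∧ dy ∧ dz
Collecting like 3-forms: d(omega) = (-2*y) dx ∧ dy ∧ dz.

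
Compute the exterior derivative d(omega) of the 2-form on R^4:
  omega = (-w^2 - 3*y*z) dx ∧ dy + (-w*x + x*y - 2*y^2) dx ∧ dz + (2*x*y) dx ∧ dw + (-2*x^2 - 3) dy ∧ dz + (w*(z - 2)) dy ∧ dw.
d(omega) = (-5*x + y) dx ∧ dy ∧ dz + (-2*w - 2*x) dx ∧ dy ∧ dw + (-x) dx ∧ dz ∧ dw + (-w) dy ∧ dz ∧ dw

For a 2-form omega = sum_{i<j} g_{ij} dx_i ∧ dx_j, the exterior derivative is
  d(omega) = sum_{i<j} d(g_{ij}) ∧ dx_i ∧ dx_j = sum_{i<j, k} (∂g_{ij}/∂x_k) dx_k ∧ dx_i ∧ dx_j.
Expand each term, using dx_k ∧ dx_i ∧ dx_j = sgn(permutation) dx_{(a)} ∧ dx_{(b)} ∧ dx_{(c)} with (a < b < c) sorted:
  d(-w^2 - 3*y*z) includes (∂/∂z)(-w^2 - 3*y*z) dz = (-3*y) dz, which multiplied by dx ∧ dy gives (-3*y) dx ∧ dy ∧ dz
  d(-w^2 - 3*y*z) includes (∂/∂w)(-w^2 - 3*y*z) dw = (-2*w) dw, which multiplied by dx ∧ dy gives (-2*w) dx ∧ dy ∧ dw
  d(-w*x + x*y - 2*y^2) includes (∂/∂y)(-w*x + x*y - 2*y^2) dy = (x - 4*y) dy, which multiplied by dx ∧ dz gives (-x + 4*y) dx ∧ dy ∧ dz
  d(-w*x + x*y - 2*y^2) includes (∂/∂w)(-w*x + x*y - 2*y^2) dw = (-x) dw, which multiplied by dx ∧ dz gives (-x) dx ∧ dz ∧ dw
  d(2*x*y) includes (∂/∂y)(2*x*y) dy = (2*x) dy, which multiplied by dx ∧ dw gives (-2*x) dx ∧ dy ∧ dw
  d(-2*x^2 - 3) includes (∂/∂x)(-2*x^2 - 3) dx = (-4*x) dx, which multiplied by dy ∧ dz gives (-4*x) dx ∧ dy ∧ dz
  d(w*(z - 2)) includes (∂/∂z)(w*(z - 2)) dz = (w) dz, which multiplied by dy ∧ dw gives (-w) dy ∧ dz ∧ dw
Collecting like 3-forms: d(omega) = (-5*x + y) dx ∧ dy ∧ dz + (-2*w - 2*x) dx ∧ dy ∧ dw + (-x) dx ∧ dz ∧ dw + (-w) dy ∧ dz ∧ dw.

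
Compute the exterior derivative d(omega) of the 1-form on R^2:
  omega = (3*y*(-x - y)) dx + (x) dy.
d(omega) = (3*x + 6*y + 1) dx ∧ dy

For a 1-form omega = sum_i f_i dx_i, the exterior derivative is
  d(omega) = sum_{i < j} (∂f_j/∂x_i - ∂f_i/∂x_j) dx_i ∧ dx_j.
  coefficient of dx ∧ dy: ∂f_2/∂x - ∂f_1/∂y = ∂(x)/∂x - ∂(3*y*(-x - y))/∂y = 3*x + 6*y + 1
Assembling: d(omega) = (3*x + 6*y + 1) dx ∧ dy.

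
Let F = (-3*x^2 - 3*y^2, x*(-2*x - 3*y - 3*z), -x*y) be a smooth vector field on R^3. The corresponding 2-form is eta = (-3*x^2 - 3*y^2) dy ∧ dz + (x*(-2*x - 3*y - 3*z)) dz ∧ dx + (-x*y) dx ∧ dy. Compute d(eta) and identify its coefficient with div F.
d(eta) = (-9*x) dx ∧ dy ∧ dz; div F = -9*x

For a 2-form in R^3 of the form above, applying d gives a 3-form with coefficient ∂P/∂x + ∂Q/∂y + ∂R/∂z:
  ∂P/∂x = -6*x
  ∂Q/∂y = -3*x
  ∂R/∂z = 0
Sum = -9*x, which is exactly div F.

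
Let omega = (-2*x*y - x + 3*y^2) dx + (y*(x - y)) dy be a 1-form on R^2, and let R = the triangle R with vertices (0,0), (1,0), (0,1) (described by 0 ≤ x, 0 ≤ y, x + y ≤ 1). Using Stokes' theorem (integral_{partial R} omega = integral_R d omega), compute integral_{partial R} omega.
integral_(partial R) omega = -1/2

Stokes: integral_partial_R omega = integral_R d omega with d omega = (∂Q/∂x - ∂P/∂y) dx ∧ dy.
  ∂Q/∂x = y
  ∂P/∂y = -2*x + 6*y
  integrand = ∂Q/∂x - ∂P/∂y = 2*x - 5*y.
Integrating over R: integral_0^1 integral_0^{1-x} (2*x - 5*y) dy dx = -1/2.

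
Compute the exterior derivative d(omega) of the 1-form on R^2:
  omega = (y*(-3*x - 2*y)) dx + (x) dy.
d(omega) = (3*x + 4*y + 1) dx ∧ dy

For a 1-form omega = sum_i f_i dx_i, the exterior derivative is
  d(omega) = sum_{i < j} (∂f_j/∂x_i - ∂f_i/∂x_j) dx_i ∧ dx_j.
  coefficient of dx ∧ dy: ∂f_2/∂x - ∂f_1/∂y = ∂(x)/∂x - ∂(y*(-3*x - 2*y))/∂y = 3*x + 4*y + 1
Assembling: d(omega) = (3*x + 4*y + 1) dx ∧ dy.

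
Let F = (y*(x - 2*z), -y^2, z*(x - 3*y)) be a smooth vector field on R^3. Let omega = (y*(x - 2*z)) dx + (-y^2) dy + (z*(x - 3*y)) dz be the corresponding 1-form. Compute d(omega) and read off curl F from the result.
d(omega) = (-3*z) dy ∧ dz + (-2*y - z) dz ∧ dx + (-x + 2*z) dx ∧ dy; curl F = (-3*z, -2*y - z, -x + 2*z)

d omega = sum_{i<j} (∂f_j/∂x_i - ∂f_i/∂x_j) dx_i ∧ dx_j. Under the identification (dy ∧ dz, dz ∧ dx, dx ∧ dy) ↔ (e_x, e_y, e_z), the coefficients are exactly the components of curl F. Compute:
  ∂R/∂y - ∂Q/∂z = (-3*z) - (0) = -3*z
  ∂P/∂z - ∂R/∂x = (-2*y) - (z) = -2*y - z
  ∂Q/∂x - ∂P/∂y = (0) - (x - 2*z) = -x + 2*z.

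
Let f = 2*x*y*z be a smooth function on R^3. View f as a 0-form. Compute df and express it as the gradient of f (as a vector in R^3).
df = (2*y*z) dx + (2*x*z) dy + (2*x*y) dz; grad f = (2*y*z, 2*x*z, 2*x*y)

For a 0-form f, d f = (∂f/∂x) dx + (∂f/∂y) dy + (∂f/∂z) dz. The components of the vector representation are exactly the entries of grad f in Cartesian coordinates:
  ∂f/∂x = 2*y*z
  ∂f/∂y = 2*x*z
  ∂f/∂z = 2*x*y.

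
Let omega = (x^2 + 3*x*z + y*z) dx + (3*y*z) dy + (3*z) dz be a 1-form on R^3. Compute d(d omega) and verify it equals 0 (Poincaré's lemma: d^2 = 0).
d(d omega) = 0

Step 1: d omega = sum_{i<j} (∂f_j/∂x_i - ∂f_i/∂x_j) dx_i ∧ dx_j:
  coeff of dx ∧ dy: -z
  coeff of dx ∧ dz: -3*x - y
  coeff of dy ∧ dz: -3*y
Step 2: Apply d again to each 2-form coefficient. The only possible 3-form in R^3 is dx ∧ dy ∧ dz, with coefficient
  ∂(coeff of dy∧dz)/∂x - ∂(coeff of dx∧dz)/∂y + ∂(coeff of dx∧dy)/∂z
  = ∂/∂x (-3*y) - ∂/∂y (-3*x - y) + ∂/∂z (-z).
Each of these terms simplifies to sums of mixed partials that cancel in pairs. The result is 0 (by equality of mixed partials for smooth functions — Schwarz / Clairaut).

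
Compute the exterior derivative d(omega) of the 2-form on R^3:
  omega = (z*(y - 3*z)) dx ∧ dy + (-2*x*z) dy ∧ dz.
d(omega) = (y - 8*z) dx ∧ dy ∧ dz

For a 2-form omega = sum_{i<j} g_{ij} dx_i ∧ dx_j, the exterior derivative is
  d(omega) = sum_{i<j} d(g_{ij}) ∧ dx_i ∧ dx_j = sum_{i<j, k} (∂g_{ij}/∂x_k) dx_k ∧ dx_i ∧ dx_j.
Expand each term, using dx_k ∧ dx_i ∧ dx_j = sgn(permutation) dx_{(a)} ∧ dx_{(b)} ∧ dx_{(c)} with (a < b < c) sorted:
  d(z*(y - 3*z)) includes (∂/∂z)(z*(y - 3*z)) dz = (y - 6*z) dz, which multiplied by dx ∧ dy gives (y - 6*z) dx ∧ dy ∧ dz
  d(-2*x*z) includes (∂/∂x)(-2*x*z) dx = (-2*z) dx, which multiplied by dy ∧ dz gives (-2*z) dx ∧ dy ∧ dz
Collecting like 3-forms: d(omega) = (y - 8*z) dx ∧ dy ∧ dz.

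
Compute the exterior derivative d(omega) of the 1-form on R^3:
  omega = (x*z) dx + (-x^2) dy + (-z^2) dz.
d(omega) = (-2*x) dx ∧ dy + (-x) dx ∧ dz

For a 1-form omega = sum_i f_i dx_i, the exterior derivative is
  d(omega) = sum_{i < j} (∂f_j/∂x_i - ∂f_i/∂x_j) dx_i ∧ dx_j.
  coefficient of dx ∧ dy: ∂f_2/∂x - ∂f_1/∂y = ∂(-x^2)/∂x - ∂(x*z)/∂y = -2*x
  coefficient of dx ∧ dz: ∂f_3/∂x - ∂f_1/∂z = ∂(-z^2)/∂x - ∂(x*z)/∂z = -x
Assembling: d(omega) = (-2*x) dx ∧ dy + (-x) dx ∧ dz.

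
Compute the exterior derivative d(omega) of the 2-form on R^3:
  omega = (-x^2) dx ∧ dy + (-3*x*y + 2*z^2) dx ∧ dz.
d(omega) = (3*x) dx ∧ dy ∧ dz

For a 2-form omega = sum_{i<j} g_{ij} dx_i ∧ dx_j, the exterior derivative is
  d(omega) = sum_{i<j} d(g_{ij}) ∧ dx_i ∧ dx_j = sum_{i<j, k} (∂g_{ij}/∂x_k) dx_k ∧ dx_i ∧ dx_j.
Expand each term, using dx_k ∧ dx_i ∧ dx_j = sgn(permutation) dx_{(a)} ∧ dx_{(b)} ∧ dx_{(c)} with (a < b < c) sorted:
  d(-3*x*y + 2*z^2) includes (∂/∂y)(-3*x*y + 2*z^2) dy = (-3*x) dy, which multiplied by dx ∧ dz gives (3*x) dx ∧ dy ∧ dz
Collecting like 3-forms: d(omega) = (3*x) dx ∧ dy ∧ dz.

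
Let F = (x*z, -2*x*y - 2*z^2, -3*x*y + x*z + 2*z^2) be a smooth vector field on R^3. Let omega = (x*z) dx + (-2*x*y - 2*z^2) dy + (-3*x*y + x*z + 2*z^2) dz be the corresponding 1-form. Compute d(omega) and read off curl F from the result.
d(omega) = (-3*x + 4*z) dy ∧ dz + (x + 3*y - z) dz ∧ dx + (-2*y) dx ∧ dy; curl F = (-3*x + 4*z, x + 3*y - z, -2*y)

d omega = sum_{i<j} (∂f_j/∂x_i - ∂f_i/∂x_j) dx_i ∧ dx_j. Under the identification (dy ∧ dz, dz ∧ dx, dx ∧ dy) ↔ (e_x, e_y, e_z), the coefficients are exactly the components of curl F. Compute:
  ∂R/∂y - ∂Q/∂z = (-3*x) - (-4*z) = -3*x + 4*z
  ∂P/∂z - ∂R/∂x = (x) - (-3*y + z) = x + 3*y - z
  ∂Q/∂x - ∂P/∂y = (-2*y) - (0) = -2*y.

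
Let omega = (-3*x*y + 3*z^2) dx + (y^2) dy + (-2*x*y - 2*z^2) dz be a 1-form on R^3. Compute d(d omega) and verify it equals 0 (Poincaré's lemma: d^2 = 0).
d(d omega) = 0

Step 1: d omega = sum_{i<j} (∂f_j/∂x_i - ∂f_i/∂x_j) dx_i ∧ dx_j:
  coeff of dx ∧ dy: 3*x
  coeff of dx ∧ dz: -2*y - 6*z
  coeff of dy ∧ dz: -2*x
Step 2: Apply d again to each 2-form coefficient. The only possible 3-form in R^3 is dx ∧ dy ∧ dz, with coefficient
  ∂(coeff of dy∧dz)/∂x - ∂(coeff of dx∧dz)/∂y + ∂(coeff of dx∧dy)/∂z
  = ∂/∂x (-2*x) - ∂/∂y (-2*y - 6*z) + ∂/∂z (3*x).
Each of these terms simplifies to sums of mixed partials that cancel in pairs. The result is 0 (by equality of mixed partials for smooth functions — Schwarz / Clairaut).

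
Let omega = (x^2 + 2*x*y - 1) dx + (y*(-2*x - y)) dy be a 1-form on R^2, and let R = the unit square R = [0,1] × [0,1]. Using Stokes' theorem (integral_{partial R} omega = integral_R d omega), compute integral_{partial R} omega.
integral_(partial R) omega = -2

Stokes: integral_partial_R omega = integral_R d omega with d omega = (∂Q/∂x - ∂P/∂y) dx ∧ dy.
  ∂Q/∂x = -2*y
  ∂P/∂y = 2*x
  integrand = ∂Q/∂x - ∂P/∂y = -2*x - 2*y.
Integrating over R: integral_0^1 integral_0^1 (-2*x - 2*y) dx dy = -2.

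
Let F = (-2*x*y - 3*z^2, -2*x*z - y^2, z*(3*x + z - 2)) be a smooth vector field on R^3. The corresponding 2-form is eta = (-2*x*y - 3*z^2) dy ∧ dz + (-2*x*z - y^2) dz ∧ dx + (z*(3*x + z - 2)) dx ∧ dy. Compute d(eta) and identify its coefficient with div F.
d(eta) = (3*x - 4*y + 2*z - 2) dx ∧ dy ∧ dz; div F = 3*x - 4*y + 2*z - 2

For a 2-form in R^3 of the form above, applying d gives a 3-form with coefficient ∂P/∂x + ∂Q/∂y + ∂R/∂z:
  ∂P/∂x = -2*y
  ∂Q/∂y = -2*y
  ∂R/∂z = 3*x + 2*z - 2
Sum = 3*x - 4*y + 2*z - 2, which is exactly div F.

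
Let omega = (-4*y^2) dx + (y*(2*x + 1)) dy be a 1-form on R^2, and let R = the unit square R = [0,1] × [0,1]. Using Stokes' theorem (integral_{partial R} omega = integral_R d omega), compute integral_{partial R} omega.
integral_(partial R) omega = 5

Stokes: integral_partial_R omega = integral_R d omega with d omega = (∂Q/∂x - ∂P/∂y) dx ∧ dy.
  ∂Q/∂x = 2*y
  ∂P/∂y = -8*y
  integrand = ∂Q/∂x - ∂P/∂y = 10*y.
Integrating over R: integral_0^1 integral_0^1 (10*y) dx dy = 5.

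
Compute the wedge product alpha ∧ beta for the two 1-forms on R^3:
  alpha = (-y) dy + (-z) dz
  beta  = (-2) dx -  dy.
alpha ∧ beta = (-2*y) dx ∧ dy + (-2*z) dx ∧ dz + (-z) dy ∧ dz

Distribute the wedge, using dx_i ∧ dx_j = -dx_j ∧ dx_i and dx_i ∧ dx_i = 0. For each pair (i, j) with i < j, the coefficient of dx_i ∧ dx_j in alpha ∧ beta is (alpha_i * beta_j - alpha_j * beta_i). Collecting: alpha ∧ beta = (-2*y) dx ∧ dy + (-2*z) dx ∧ dz + (-z) dy ∧ dz.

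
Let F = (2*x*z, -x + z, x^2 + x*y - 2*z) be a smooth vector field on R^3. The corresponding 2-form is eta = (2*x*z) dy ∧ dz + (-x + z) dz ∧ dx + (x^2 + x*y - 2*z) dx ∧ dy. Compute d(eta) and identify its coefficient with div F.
d(eta) = (2*z - 2) dx ∧ dy ∧ dz; div F = 2*z - 2

For a 2-form in R^3 of the form above, applying d gives a 3-form with coefficient ∂P/∂x + ∂Q/∂y + ∂R/∂z:
  ∂P/∂x = 2*z
  ∂Q/∂y = 0
  ∂R/∂z = -2
Sum = 2*z - 2, which is exactly div F.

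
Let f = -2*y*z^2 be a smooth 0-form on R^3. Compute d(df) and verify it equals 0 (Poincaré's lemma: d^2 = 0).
d(df) = 0

Step 1: df = sum_i (∂f/∂x_i) dx_i = (0) dx + (-2*z^2) dy + (-4*y*z) dz.
Step 2: Apply d again. Using the 1-form formula, the coefficient of dx ∧ dy in d(df) is ∂^2 f/∂x ∂y - ∂^2 f/∂y ∂x = (0) - (0) = 0 (equality of mixed partials for smooth f).
Similarly for dx ∧ dz and dy ∧ dz — all coefficients vanish. So d(df) = 0.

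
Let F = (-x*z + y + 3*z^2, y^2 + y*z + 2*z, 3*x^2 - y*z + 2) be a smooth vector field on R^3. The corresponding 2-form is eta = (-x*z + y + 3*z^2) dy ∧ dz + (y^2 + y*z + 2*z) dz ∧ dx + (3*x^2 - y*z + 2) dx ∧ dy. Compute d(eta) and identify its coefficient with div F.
d(eta) = (y) dx ∧ dy ∧ dz; div F = y

For a 2-form in R^3 of the form above, applying d gives a 3-form with coefficient ∂P/∂x + ∂Q/∂y + ∂R/∂z:
  ∂P/∂x = -z
  ∂Q/∂y = 2*y + z
  ∂R/∂z = -y
Sum = y, which is exactly div F.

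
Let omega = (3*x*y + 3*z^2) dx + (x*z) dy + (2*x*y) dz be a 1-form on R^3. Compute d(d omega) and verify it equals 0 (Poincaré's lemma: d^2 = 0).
d(d omega) = 0

Step 1: d omega = sum_{i<j} (∂f_j/∂x_i - ∂f_i/∂x_j) dx_i ∧ dx_j:
  coeff of dx ∧ dy: -3*x + z
  coeff of dx ∧ dz: 2*y - 6*z
  coeff of dy ∧ dz: x
Step 2: Apply d again to each 2-form coefficient. The only possible 3-form in R^3 is dx ∧ dy ∧ dz, with coefficient
  ∂(coeff of dy∧dz)/∂x - ∂(coeff of dx∧dz)/∂y + ∂(coeff of dx∧dy)/∂z
  = ∂/∂x (x) - ∂/∂y (2*y - 6*z) + ∂/∂z (-3*x + z).
Each of these terms simplifies to sums of mixed partials that cancel in pairs. The result is 0 (by equality of mixed partials for smooth functions — Schwarz / Clairaut).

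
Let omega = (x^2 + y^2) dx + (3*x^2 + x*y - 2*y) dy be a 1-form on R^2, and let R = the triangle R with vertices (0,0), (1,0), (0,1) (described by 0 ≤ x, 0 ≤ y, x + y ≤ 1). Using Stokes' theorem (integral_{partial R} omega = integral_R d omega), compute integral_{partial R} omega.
integral_(partial R) omega = 5/6

Stokes: integral_partial_R omega = integral_R d omega with d omega = (∂Q/∂x - ∂P/∂y) dx ∧ dy.
  ∂Q/∂x = 6*x + y
  ∂P/∂y = 2*y
  integrand = ∂Q/∂x - ∂P/∂y = 6*x - y.
Integrating over R: integral_0^1 integral_0^{1-x} (6*x - y) dy dx = 5/6.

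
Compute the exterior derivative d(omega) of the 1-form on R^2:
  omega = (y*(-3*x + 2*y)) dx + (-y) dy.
d(omega) = (3*x - 4*y) dx ∧ dy

For a 1-form omega = sum_i f_i dx_i, the exterior derivative is
  d(omega) = sum_{i < j} (∂f_j/∂x_i - ∂f_i/∂x_j) dx_i ∧ dx_j.
  coefficient of dx ∧ dy: ∂f_2/∂x - ∂f_1/∂y = ∂(-y)/∂x - ∂(y*(-3*x + 2*y))/∂y = 3*x - 4*y
Assembling: d(omega) = (3*x - 4*y) dx ∧ dy.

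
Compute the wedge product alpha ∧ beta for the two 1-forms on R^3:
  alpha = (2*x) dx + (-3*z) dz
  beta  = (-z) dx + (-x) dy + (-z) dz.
alpha ∧ beta = (-2*x^2) dx ∧ dy + (-z*(2*x + 3*z)) dx ∧ dz + (-3*x*z) dy ∧ dz

Distribute the wedge, using dx_i ∧ dx_j = -dx_j ∧ dx_i and dx_i ∧ dx_i = 0. For each pair (i, j) with i < j, the coefficient of dx_i ∧ dx_j in alpha ∧ beta is (alpha_i * beta_j - alpha_j * beta_i). Collecting: alpha ∧ beta = (-2*x^2) dx ∧ dy + (-z*(2*x + 3*z)) dx ∧ dz + (-3*x*z) dy ∧ dz.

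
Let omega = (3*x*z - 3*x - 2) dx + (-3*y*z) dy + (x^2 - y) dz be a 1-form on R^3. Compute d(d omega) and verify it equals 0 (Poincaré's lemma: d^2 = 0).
d(d omega) = 0

Step 1: d omega = sum_{i<j} (∂f_j/∂x_i - ∂f_i/∂x_j) dx_i ∧ dx_j:
  coeff of dx ∧ dy: 0
  coeff of dx ∧ dz: -x
  coeff of dy ∧ dz: 3*y - 1
Step 2: Apply d again to each 2-form coefficient. The only possible 3-form in R^3 is dx ∧ dy ∧ dz, with coefficient
  ∂(coeff of dy∧dz)/∂x - ∂(coeff of dx∧dz)/∂y + ∂(coeff of dx∧dy)/∂z
  = ∂/∂x (3*y - 1) - ∂/∂y (-x) + ∂/∂z (0).
Each of these terms simplifies to sums of mixed partials that cancel in pairs. The result is 0 (by equality of mixed partials for smooth functions — Schwarz / Clairaut).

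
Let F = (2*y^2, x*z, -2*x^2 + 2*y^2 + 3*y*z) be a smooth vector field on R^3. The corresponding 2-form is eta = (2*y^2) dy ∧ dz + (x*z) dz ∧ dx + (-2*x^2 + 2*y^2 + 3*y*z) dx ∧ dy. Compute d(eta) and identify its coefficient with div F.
d(eta) = (3*y) dx ∧ dy ∧ dz; div F = 3*y

For a 2-form in R^3 of the form above, applying d gives a 3-form with coefficient ∂P/∂x + ∂Q/∂y + ∂R/∂z:
  ∂P/∂x = 0
  ∂Q/∂y = 0
  ∂R/∂z = 3*y
Sum = 3*y, which is exactly div F.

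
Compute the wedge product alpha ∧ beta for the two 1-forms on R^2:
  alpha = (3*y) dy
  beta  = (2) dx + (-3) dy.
alpha ∧ beta = (-6*y) dx ∧ dy

Distribute the wedge, using dx_i ∧ dx_j = -dx_j ∧ dx_i and dx_i ∧ dx_i = 0. For each pair (i, j) with i < j, the coefficient of dx_i ∧ dx_j in alpha ∧ beta is (alpha_i * beta_j - alpha_j * beta_i). Collecting: alpha ∧ beta = (-6*y) dx ∧ dy.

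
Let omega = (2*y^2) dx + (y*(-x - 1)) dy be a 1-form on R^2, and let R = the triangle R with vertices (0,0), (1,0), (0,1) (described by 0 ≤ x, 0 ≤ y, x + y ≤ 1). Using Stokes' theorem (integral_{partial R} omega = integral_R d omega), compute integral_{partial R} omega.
integral_(partial R) omega = -5/6

Stokes: integral_partial_R omega = integral_R d omega with d omega = (∂Q/∂x - ∂P/∂y) dx ∧ dy.
  ∂Q/∂x = -y
  ∂P/∂y = 4*y
  integrand = ∂Q/∂x - ∂P/∂y = -5*y.
Integrating over R: integral_0^1 integral_0^{1-x} (-5*y) dy dx = -5/6.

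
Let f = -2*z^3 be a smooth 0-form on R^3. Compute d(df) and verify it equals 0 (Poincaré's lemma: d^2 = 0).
d(df) = 0

Step 1: df = sum_i (∂f/∂x_i) dx_i = (0) dx + (0) dy + (-6*z^2) dz.
Step 2: Apply d again. Using the 1-form formula, the coefficient of dx ∧ dy in d(df) is ∂^2 f/∂x ∂y - ∂^2 f/∂y ∂x = (0) - (0) = 0 (equality of mixed partials for smooth f).
Similarly for dx ∧ dz and dy ∧ dz — all coefficients vanish. So d(df) = 0.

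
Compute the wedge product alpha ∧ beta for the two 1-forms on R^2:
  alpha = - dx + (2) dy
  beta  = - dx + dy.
alpha ∧ beta = (1) dx ∧ dy

Distribute the wedge, using dx_i ∧ dx_j = -dx_j ∧ dx_i and dx_i ∧ dx_i = 0. For each pair (i, j) with i < j, the coefficient of dx_i ∧ dx_j in alpha ∧ beta is (alpha_i * beta_j - alpha_j * beta_i). Collecting: alpha ∧ beta = (1) dx ∧ dy.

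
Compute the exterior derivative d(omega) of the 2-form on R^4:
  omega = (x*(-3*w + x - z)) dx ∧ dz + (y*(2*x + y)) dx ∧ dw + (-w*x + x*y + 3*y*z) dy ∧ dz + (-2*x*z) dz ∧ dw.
d(omega) = (-3*x - 2*z) dx ∧ dz ∧ dw + (-2*x - 2*y) dx ∧ dy ∧ dw + (-w + y) dx ∧ dy ∧ dz + (-x) dy ∧ dz ∧ dw

For a 2-form omega = sum_{i<j} g_{ij} dx_i ∧ dx_j, the exterior derivative is
  d(omega) = sum_{i<j} d(g_{ij}) ∧ dx_i ∧ dx_j = sum_{i<j, k} (∂g_{ij}/∂x_k) dx_k ∧ dx_i ∧ dx_j.
Expand each term, using dx_k ∧ dx_i ∧ dx_j = sgn(permutation) dx_{(a)} ∧ dx_{(b)} ∧ dx_{(c)} with (a < b < c) sorted:
  d(x*(-3*w + x - z)) includes (∂/∂w)(x*(-3*w + x - z)) dw = (-3*x) dw, which multiplied by dx ∧ dz gives (-3*x) dx ∧ dz ∧ dw
  d(y*(2*x + y)) includes (∂/∂y)(y*(2*x + y)) dy = (2*x + 2*y) dy, which multiplied by dx ∧ dw gives (-2*x - 2*y) dx ∧ dy ∧ dw
  d(-w*x + x*y + 3*y*z) includes (∂/∂x)(-w*x + x*y + 3*y*z) dx = (-w + y) dx, which multiplied by dy ∧ dz gives (-w + y) dx ∧ dy ∧ dz
  d(-w*x + x*y + 3*y*z) includes (∂/∂w)(-w*x + x*y + 3*y*z) dw = (-x) dw, which multiplied by dy ∧ dz gives (-x) dy ∧ dz ∧ dw
  d(-2*x*z) includes (∂/∂x)(-2*x*z) dx = (-2*z) dx, which multiplied by dz ∧ dw gives (-2*z) dx ∧ dz ∧ dw
Collecting like 3-forms: d(omega) = (-3*x - 2*z) dx ∧ dz ∧ dw + (-2*x - 2*y) dx ∧ dy ∧ dw + (-w + y) dx ∧ dy ∧ dz + (-x) dy ∧ dz ∧ dw.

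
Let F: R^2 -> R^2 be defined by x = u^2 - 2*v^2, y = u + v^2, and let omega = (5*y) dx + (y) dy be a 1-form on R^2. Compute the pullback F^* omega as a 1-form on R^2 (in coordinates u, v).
F^* omega = (10*u^2 + 10*u*v^2 + u + v^2) du + (18*v*(-u - v^2)) dv

Using F^*(f dg) = (f ∘ F) d(g ∘ F), substitute each coordinate x_i by F_i(u, v) in f_i, and replace dx_i by d F_i = (∂F_i/∂u) du + (∂F_i/∂v) dv.
  For the x component: f_1(F) = 5*u + 5*v^2; d F_1 = (2*u) du + (-4*v) dv
  For the y component: f_2(F) = u + v^2; d F_2 = (1) du + (2*v) dv
Combining and collecting du, dv coefficients:
  coeff of du: 10*u^2 + 10*u*v^2 + u + v^2
  coeff of dv: 18*v*(-u - v^2)
F^* omega = (10*u^2 + 10*u*v^2 + u + v^2) du + (18*v*(-u - v^2)) dv.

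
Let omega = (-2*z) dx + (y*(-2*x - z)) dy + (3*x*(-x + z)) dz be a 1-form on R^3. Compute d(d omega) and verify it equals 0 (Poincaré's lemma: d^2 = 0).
d(d omega) = 0

Step 1: d omega = sum_{i<j} (∂f_j/∂x_i - ∂f_i/∂x_j) dx_i ∧ dx_j:
  coeff of dx ∧ dy: -2*y
  coeff of dx ∧ dz: -6*x + 3*z + 2
  coeff of dy ∧ dz: y
Step 2: Apply d again to each 2-form coefficient. The only possible 3-form in R^3 is dx ∧ dy ∧ dz, with coefficient
  ∂(coeff of dy∧dz)/∂x - ∂(coeff of dx∧dz)/∂y + ∂(coeff of dx∧dy)/∂z
  = ∂/∂x (y) - ∂/∂y (-6*x + 3*z + 2) + ∂/∂z (-2*y).
Each of these terms simplifies to sums of mixed partials that cancel in pairs. The result is 0 (by equality of mixed partials for smooth functions — Schwarz / Clairaut).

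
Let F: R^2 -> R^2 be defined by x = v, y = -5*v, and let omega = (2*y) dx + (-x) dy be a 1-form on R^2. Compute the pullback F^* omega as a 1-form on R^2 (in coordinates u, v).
F^* omega = (-5*v) dv

Using F^*(f dg) = (f ∘ F) d(g ∘ F), substitute each coordinate x_i by F_i(u, v) in f_i, and replace dx_i by d F_i = (∂F_i/∂u) du + (∂F_i/∂v) dv.
  For the x component: f_1(F) = -10*v; d F_1 = (0) du + (1) dv
  For the y component: f_2(F) = -v; d F_2 = (0) du + (-5) dv
Combining and collecting du, dv coefficients:
  coeff of du: 0
  coeff of dv: -5*v
F^* omega = (-5*v) dv.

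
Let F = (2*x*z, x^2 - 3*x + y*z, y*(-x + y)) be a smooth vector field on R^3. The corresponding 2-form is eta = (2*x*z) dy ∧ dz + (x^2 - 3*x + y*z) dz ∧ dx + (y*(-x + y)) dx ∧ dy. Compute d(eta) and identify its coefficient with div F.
d(eta) = (3*z) dx ∧ dy ∧ dz; div F = 3*z

For a 2-form in R^3 of the form above, applying d gives a 3-form with coefficient ∂P/∂x + ∂Q/∂y + ∂R/∂z:
  ∂P/∂x = 2*z
  ∂Q/∂y = z
  ∂R/∂z = 0
Sum = 3*z, which is exactly div F.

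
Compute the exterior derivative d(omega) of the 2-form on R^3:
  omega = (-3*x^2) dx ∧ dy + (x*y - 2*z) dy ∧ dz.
d(omega) = (y) dx ∧ dy ∧ dz

For a 2-form omega = sum_{i<j} g_{ij} dx_i ∧ dx_j, the exterior derivative is
  d(omega) = sum_{i<j} d(g_{ij}) ∧ dx_i ∧ dx_j = sum_{i<j, k} (∂g_{ij}/∂x_k) dx_k ∧ dx_i ∧ dx_j.
Expand each term, using dx_k ∧ dx_i ∧ dx_j = sgn(permutation) dx_{(a)} ∧ dx_{(b)} ∧ dx_{(c)} with (a < b < c) sorted:
  d(x*y - 2*z) includes (∂/∂x)(x*y - 2*z) dx = (y) dx, which multiplied by dy ∧ dz gives (y) dx ∧ dy ∧ dz
Collecting like 3-forms: d(omega) = (y) dx ∧ dy ∧ dz.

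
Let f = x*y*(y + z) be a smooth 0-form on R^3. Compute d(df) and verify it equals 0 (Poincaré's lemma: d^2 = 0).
d(df) = 0

Step 1: df = sum_i (∂f/∂x_i) dx_i = (y*(y + z)) dx + (x*(2*y + z)) dy + (x*y) dz.
Step 2: Apply d again. Using the 1-form formula, the coefficient of dx ∧ dy in d(df) is ∂^2 f/∂x ∂y - ∂^2 f/∂y ∂x = (2*y + z) - (2*y + z) = 0 (equality of mixed partials for smooth f).
Similarly for dx ∧ dz and dy ∧ dz — all coefficients vanish. So d(df) = 0.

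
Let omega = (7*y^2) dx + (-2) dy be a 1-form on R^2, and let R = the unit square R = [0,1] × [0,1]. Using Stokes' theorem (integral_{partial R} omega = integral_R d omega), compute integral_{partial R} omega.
integral_(partial R) omega = -7

Stokes: integral_partial_R omega = integral_R d omega with d omega = (∂Q/∂x - ∂P/∂y) dx ∧ dy.
  ∂Q/∂x = 0
  ∂P/∂y = 14*y
  integrand = ∂Q/∂x - ∂P/∂y = -14*y.
Integrating over R: integral_0^1 integral_0^1 (-14*y) dx dy = -7.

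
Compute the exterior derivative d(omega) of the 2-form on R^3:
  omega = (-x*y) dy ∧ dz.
d(omega) = (-y) dx ∧ dy ∧ dz

For a 2-form omega = sum_{i<j} g_{ij} dx_i ∧ dx_j, the exterior derivative is
  d(omega) = sum_{i<j} d(g_{ij}) ∧ dx_i ∧ dx_j = sum_{i<j, k} (∂g_{ij}/∂x_k) dx_k ∧ dx_i ∧ dx_j.
Expand each term, using dx_k ∧ dx_i ∧ dx_j = sgn(permutation) dx_{(a)} ∧ dx_{(b)} ∧ dx_{(c)} with (a < b < c) sorted:
  d(-x*y) includes (∂/∂x)(-x*y) dx = (-y) dx, which multiplied by dy ∧ dz gives (-y) dx ∧ dy ∧ dz
Collecting like 3-forms: d(omega) = (-y) dx ∧ dy ∧ dz.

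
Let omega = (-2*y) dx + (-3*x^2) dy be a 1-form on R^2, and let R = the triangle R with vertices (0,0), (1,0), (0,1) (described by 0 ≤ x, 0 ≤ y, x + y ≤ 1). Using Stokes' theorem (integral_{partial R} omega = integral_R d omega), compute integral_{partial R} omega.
integral_(partial R) omega = 0

Stokes: integral_partial_R omega = integral_R d omega with d omega = (∂Q/∂x - ∂P/∂y) dx ∧ dy.
  ∂Q/∂x = -6*x
  ∂P/∂y = -2
  integrand = ∂Q/∂x - ∂P/∂y = 2 - 6*x.
Integrating over R: integral_0^1 integral_0^{1-x} (2 - 6*x) dy dx = 0.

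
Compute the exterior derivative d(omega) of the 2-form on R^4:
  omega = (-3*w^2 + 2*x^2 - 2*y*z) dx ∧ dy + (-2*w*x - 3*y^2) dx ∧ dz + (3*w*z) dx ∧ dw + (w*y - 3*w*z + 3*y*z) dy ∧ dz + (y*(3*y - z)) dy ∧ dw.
d(omega) = (4*y) dx ∧ dy ∧ dz + (-6*w) dx ∧ dy ∧ dw + (-3*w - 2*x) dx ∧ dz ∧ dw + (2*y - 3*z) dy ∧ dz ∧ dw

For a 2-form omega = sum_{i<j} g_{ij} dx_i ∧ dx_j, the exterior derivative is
  d(omega) = sum_{i<j} d(g_{ij}) ∧ dx_i ∧ dx_j = sum_{i<j, k} (∂g_{ij}/∂x_k) dx_k ∧ dx_i ∧ dx_j.
Expand each term, using dx_k ∧ dx_i ∧ dx_j = sgn(permutation) dx_{(a)} ∧ dx_{(b)} ∧ dx_{(c)} with (a < b < c) sorted:
  d(-3*w^2 + 2*x^2 - 2*y*z) includes (∂/∂z)(-3*w^2 + 2*x^2 - 2*y*z) dz = (-2*y) dz, which multiplied by dx ∧ dy gives (-2*y) dx ∧ dy ∧ dz
  d(-3*w^2 + 2*x^2 - 2*y*z) includes (∂/∂w)(-3*w^2 + 2*x^2 - 2*y*z) dw = (-6*w) dw, which multiplied by dx ∧ dy gives (-6*w) dx ∧ dy ∧ dw
  d(-2*w*x - 3*y^2) includes (∂/∂y)(-2*w*x - 3*y^2) dy = (-6*y) dy, which multiplied by dx ∧ dz gives (6*y) dx ∧ dy ∧ dz
  d(-2*w*x - 3*y^2) includes (∂/∂w)(-2*w*x - 3*y^2) dw = (-2*x) dw, which multiplied by dx ∧ dz gives (-2*x) dx ∧ dz ∧ dw
  d(3*w*z) includes (∂/∂z)(3*w*z) dz = (3*w) dz, which multiplied by dx ∧ dw gives (-3*w) dx ∧ dz ∧ dw
  d(w*y - 3*w*z + 3*y*z) includes (∂/∂w)(w*y - 3*w*z + 3*y*z) dw = (y - 3*z) dw, which multiplied by dy ∧ dz gives (y - 3*z) dy ∧ dz ∧ dw
  d(y*(3*y - z)) includes (∂/∂z)(y*(3*y - z)) dz = (-y) dz, which multiplied by dy ∧ dw gives (y) dy ∧ dz ∧ dw
Collecting like 3-forms: d(omega) = (4*y) dx ∧ dy ∧ dz + (-6*w) dx ∧ dy ∧ dw + (-3*w - 2*x) dx ∧ dz ∧ dw + (2*y - 3*z) dy ∧ dz ∧ dw.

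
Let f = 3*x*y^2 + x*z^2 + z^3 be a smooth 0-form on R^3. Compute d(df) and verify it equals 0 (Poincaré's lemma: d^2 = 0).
d(df) = 0

Step 1: df = sum_i (∂f/∂x_i) dx_i = (3*y^2 + z^2) dx + (6*x*y) dy + (z*(2*x + 3*z)) dz.
Step 2: Apply d again. Using the 1-form formula, the coefficient of dx ∧ dy in d(df) is ∂^2 f/∂x ∂y - ∂^2 f/∂y ∂x = (6*y) - (6*y) = 0 (equality of mixed partials for smooth f).
Similarly for dx ∧ dz and dy ∧ dz — all coefficients vanish. So d(df) = 0.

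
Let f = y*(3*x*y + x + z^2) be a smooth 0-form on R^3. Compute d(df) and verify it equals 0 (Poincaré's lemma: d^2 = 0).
d(df) = 0

Step 1: df = sum_i (∂f/∂x_i) dx_i = (y*(3*y + 1)) dx + (6*x*y + x + z^2) dy + (2*y*z) dz.
Step 2: Apply d again. Using the 1-form formula, the coefficient of dx ∧ dy in d(df) is ∂^2 f/∂x ∂y - ∂^2 f/∂y ∂x = (6*y + 1) - (6*y + 1) = 0 (equality of mixed partials for smooth f).
Similarly for dx ∧ dz and dy ∧ dz — all coefficients vanish. So d(df) = 0.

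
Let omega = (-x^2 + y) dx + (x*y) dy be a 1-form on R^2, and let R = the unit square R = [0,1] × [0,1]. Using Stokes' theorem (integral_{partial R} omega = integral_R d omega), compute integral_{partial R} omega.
integral_(partial R) omega = -1/2

Stokes: integral_partial_R omega = integral_R d omega with d omega = (∂Q/∂x - ∂P/∂y) dx ∧ dy.
  ∂Q/∂x = y
  ∂P/∂y = 1
  integrand = ∂Q/∂x - ∂P/∂y = y - 1.
Integrating over R: integral_0^1 integral_0^1 (y - 1) dx dy = -1/2.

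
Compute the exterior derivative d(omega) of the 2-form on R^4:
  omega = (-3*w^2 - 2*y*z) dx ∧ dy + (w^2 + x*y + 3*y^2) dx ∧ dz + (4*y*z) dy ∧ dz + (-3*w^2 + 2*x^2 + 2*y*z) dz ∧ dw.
d(omega) = (-x - 8*y) dx ∧ dy ∧ dz + (-6*w) dx ∧ dy ∧ dw + (2*w + 4*x) dx ∧ dz ∧ dw + (2*z) dy ∧ dz ∧ dw

For a 2-form omega = sum_{i<j} g_{ij} dx_i ∧ dx_j, the exterior derivative is
  d(omega) = sum_{i<j} d(g_{ij}) ∧ dx_i ∧ dx_j = sum_{i<j, k} (∂g_{ij}/∂x_k) dx_k ∧ dx_i ∧ dx_j.
Expand each term, using dx_k ∧ dx_i ∧ dx_j = sgn(permutation) dx_{(a)} ∧ dx_{(b)} ∧ dx_{(c)} with (a < b < c) sorted:
  d(-3*w^2 - 2*y*z) includes (∂/∂z)(-3*w^2 - 2*y*z) dz = (-2*y) dz, which multiplied by dx ∧ dy gives (-2*y) dx ∧ dy ∧ dz
  d(-3*w^2 - 2*y*z) includes (∂/∂w)(-3*w^2 - 2*y*z) dw = (-6*w) dw, which multiplied by dx ∧ dy gives (-6*w) dx ∧ dy ∧ dw
  d(w^2 + x*y + 3*y^2) includes (∂/∂y)(w^2 + x*y + 3*y^2) dy = (x + 6*y) dy, which multiplied by dx ∧ dz gives (-x - 6*y) dx ∧ dy ∧ dz
  d(w^2 + x*y + 3*y^2) includes (∂/∂w)(w^2 + x*y + 3*y^2) dw = (2*w) dw, which multiplied by dx ∧ dz gives (2*w) dx ∧ dz ∧ dw
  d(-3*w^2 + 2*x^2 + 2*y*z) includes (∂/∂x)(-3*w^2 + 2*x^2 + 2*y*z) dx = (4*x) dx, which multiplied by dz ∧ dw gives (4*x) dx ∧ dz ∧ dw
  d(-3*w^2 + 2*x^2 + 2*y*z) includes (∂/∂y)(-3*w^2 + 2*x^2 + 2*y*z) dy = (2*z) dy, which multiplied by dz ∧ dw gives (2*z) dy ∧ dz ∧ dw
Collecting like 3-forms: d(omega) = (-x - 8*y) dx ∧ dy ∧ dz + (-6*w) dx ∧ dy ∧ dw + (2*w + 4*x) dx ∧ dz ∧ dw + (2*z) dy ∧ dz ∧ dw.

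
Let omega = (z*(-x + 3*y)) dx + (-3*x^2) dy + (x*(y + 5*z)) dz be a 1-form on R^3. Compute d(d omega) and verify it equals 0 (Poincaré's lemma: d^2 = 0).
d(d omega) = 0

Step 1: d omega = sum_{i<j} (∂f_j/∂x_i - ∂f_i/∂x_j) dx_i ∧ dx_j:
  coeff of dx ∧ dy: -6*x - 3*z
  coeff of dx ∧ dz: x - 2*y + 5*z
  coeff of dy ∧ dz: x
Step 2: Apply d again to each 2-form coefficient. The only possible 3-form in R^3 is dx ∧ dy ∧ dz, with coefficient
  ∂(coeff of dy∧dz)/∂x - ∂(coeff of dx∧dz)/∂y + ∂(coeff of dx∧dy)/∂z
  = ∂/∂x (x) - ∂/∂y (x - 2*y + 5*z) + ∂/∂z (-6*x - 3*z).
Each of these terms simplifies to sums of mixed partials that cancel in pairs. The result is 0 (by equality of mixed partials for smooth functions — Schwarz / Clairaut).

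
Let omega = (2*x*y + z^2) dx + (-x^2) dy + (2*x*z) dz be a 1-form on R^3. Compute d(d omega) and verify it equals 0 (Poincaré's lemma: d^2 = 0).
d(d omega) = 0

Step 1: d omega = sum_{i<j} (∂f_j/∂x_i - ∂f_i/∂x_j) dx_i ∧ dx_j:
  coeff of dx ∧ dy: -4*x
  coeff of dx ∧ dz: 0
  coeff of dy ∧ dz: 0
Step 2: Apply d again to each 2-form coefficient. The only possible 3-form in R^3 is dx ∧ dy ∧ dz, with coefficient
  ∂(coeff of dy∧dz)/∂x - ∂(coeff of dx∧dz)/∂y + ∂(coeff of dx∧dy)/∂z
  = ∂/∂x (0) - ∂/∂y (0) + ∂/∂z (-4*x).
Each of these terms simplifies to sums of mixed partials that cancel in pairs. The result is 0 (by equality of mixed partials for smooth functions — Schwarz / Clairaut).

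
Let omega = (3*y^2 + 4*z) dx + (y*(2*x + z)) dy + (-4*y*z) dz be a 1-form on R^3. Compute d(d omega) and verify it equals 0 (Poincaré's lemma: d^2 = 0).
d(d omega) = 0

Step 1: d omega = sum_{i<j} (∂f_j/∂x_i - ∂f_i/∂x_j) dx_i ∧ dx_j:
  coeff of dx ∧ dy: -4*y
  coeff of dx ∧ dz: -4
  coeff of dy ∧ dz: -y - 4*z
Step 2: Apply d again to each 2-form coefficient. The only possible 3-form in R^3 is dx ∧ dy ∧ dz, with coefficient
  ∂(coeff of dy∧dz)/∂x - ∂(coeff of dx∧dz)/∂y + ∂(coeff of dx∧dy)/∂z
  = ∂/∂x (-y - 4*z) - ∂/∂y (-4) + ∂/∂z (-4*y).
Each of these terms simplifies to sums of mixed partials that cancel in pairs. The result is 0 (by equality of mixed partials for smooth functions — Schwarz / Clairaut).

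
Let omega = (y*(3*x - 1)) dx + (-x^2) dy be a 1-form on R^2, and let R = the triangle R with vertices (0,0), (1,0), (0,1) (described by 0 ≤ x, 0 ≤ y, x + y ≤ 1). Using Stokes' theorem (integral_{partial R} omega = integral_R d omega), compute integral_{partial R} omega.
integral_(partial R) omega = -1/3

Stokes: integral_partial_R omega = integral_R d omega with d omega = (∂Q/∂x - ∂P/∂y) dx ∧ dy.
  ∂Q/∂x = -2*x
  ∂P/∂y = 3*x - 1
  integrand = ∂Q/∂x - ∂P/∂y = 1 - 5*x.
Integrating over R: integral_0^1 integral_0^{1-x} (1 - 5*x) dy dx = -1/3.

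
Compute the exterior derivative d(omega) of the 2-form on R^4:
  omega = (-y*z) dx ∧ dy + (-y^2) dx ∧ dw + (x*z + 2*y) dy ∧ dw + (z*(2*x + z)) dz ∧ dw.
d(omega) = (-y) dx ∧ dy ∧ dz + (2*y + z) dx ∧ dy ∧ dw + (-x) dy ∧ dz ∧ dw + (2*z) dx ∧ dz ∧ dw

For a 2-form omega = sum_{i<j} g_{ij} dx_i ∧ dx_j, the exterior derivative is
  d(omega) = sum_{i<j} d(g_{ij}) ∧ dx_i ∧ dx_j = sum_{i<j, k} (∂g_{ij}/∂x_k) dx_k ∧ dx_i ∧ dx_j.
Expand each term, using dx_k ∧ dx_i ∧ dx_j = sgn(permutation) dx_{(a)} ∧ dx_{(b)} ∧ dx_{(c)} with (a < b < c) sorted:
  d(-y*z) includes (∂/∂z)(-y*z) dz = (-y) dz, which multiplied by dx ∧ dy gives (-y) dx ∧ dy ∧ dz
  d(-y^2) includes (∂/∂y)(-y^2) dy = (-2*y) dy, which multiplied by dx ∧ dw gives (2*y) dx ∧ dy ∧ dw
  d(x*z + 2*y) includes (∂/∂x)(x*z + 2*y) dx = (z) dx, which multiplied by dy ∧ dw gives (z) dx ∧ dy ∧ dw
  d(x*z + 2*y) includes (∂/∂z)(x*z + 2*y) dz = (x) dz, which multiplied by dy ∧ dw gives (-x) dy ∧ dz ∧ dw
  d(z*(2*x + z)) includes (∂/∂x)(z*(2*x + z)) dx = (2*z) dx, which multiplied by dz ∧ dw gives (2*z) dx ∧ dz ∧ dw
Collecting like 3-forms: d(omega) = (-y) dx ∧ dy ∧ dz + (2*y + z) dx ∧ dy ∧ dw + (-x) dy ∧ dz ∧ dw + (2*z) dx ∧ dz ∧ dw.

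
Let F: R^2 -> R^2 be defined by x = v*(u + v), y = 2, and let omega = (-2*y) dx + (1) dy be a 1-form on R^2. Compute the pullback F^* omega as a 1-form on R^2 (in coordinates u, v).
F^* omega = (-4*v) du + (-4*u - 8*v) dv

Using F^*(f dg) = (f ∘ F) d(g ∘ F), substitute each coordinate x_i by F_i(u, v) in f_i, and replace dx_i by d F_i = (∂F_i/∂u) du + (∂F_i/∂v) dv.
  For the x component: f_1(F) = -4; d F_1 = (v) du + (u + 2*v) dv
  For the y component: f_2(F) = 1; d F_2 = (0) du + (0) dv
Combining and collecting du, dv coefficients:
  coeff of du: -4*v
  coeff of dv: -4*u - 8*v
F^* omega = (-4*v) du + (-4*u - 8*v) dv.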